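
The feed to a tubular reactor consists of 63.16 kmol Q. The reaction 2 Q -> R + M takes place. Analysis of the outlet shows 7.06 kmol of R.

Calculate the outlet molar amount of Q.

49 kmol

For R: n = n₀ + 1ξ → 7.06 = 0 + 1ξ, giving ξ = 7.06 kmol.
Outlet amounts (n = n₀ + ν ξ):
  Q: 63.16 − 2(7.06) = 49.04
  R: 0 + 1(7.06) = 7.06
  M: 0 + 1(7.06) = 7.06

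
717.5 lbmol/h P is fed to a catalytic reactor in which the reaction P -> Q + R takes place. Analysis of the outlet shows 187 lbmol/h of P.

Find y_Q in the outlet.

For P: n = n₀ − 1ξ → 187 = 717.5 − 1ξ, giving ξ = 530.5 lbmol/h.
Outlet amounts (n = n₀ + ν ξ):
  P: 717.5 − 1(530.5) = 187
  Q: 0 + 1(530.5) = 530.5
  R: 0 + 1(530.5) = 530.5
Total out = 1248 lbmol/h; y_Q = 530.5 / 1248 = 0.4251.

0.425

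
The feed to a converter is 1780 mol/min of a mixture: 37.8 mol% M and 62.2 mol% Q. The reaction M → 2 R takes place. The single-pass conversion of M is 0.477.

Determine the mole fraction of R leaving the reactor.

0.306

M reacted = 0.477 × 672.8 = 320.9 mol/min; ν_M = −1, so ξ = 320.9/1 = 320.9 mol/min.
Outlet amounts (n = n₀ + ν ξ):
  M: 672.8 − 1(320.9) = 351.9
  R: 0 + 2(320.9) = 641.9
  Q: 1107 (inert)
Total out = 2101 mol/min; y_R = 641.9 / 2101 = 0.3055.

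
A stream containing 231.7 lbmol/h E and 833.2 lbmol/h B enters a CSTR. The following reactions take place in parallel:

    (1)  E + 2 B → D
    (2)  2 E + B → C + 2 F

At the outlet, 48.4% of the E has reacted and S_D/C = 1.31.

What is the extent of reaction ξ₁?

ξ₁ = 44.4 lbmol/h

Conversion of E: E consumed = 0.484 × 231.7 = 112.1 lbmol/h = 1ξ₁ + 2ξ₂.
Selectivity: 1ξ₁ / (1ξ₂) = 1.31 → ξ₁ = 1.31 ξ₂.
Substitute: (1·1.31 + 2) ξ₂ = 112.1 → ξ₂ = 33.88 lbmol/h, ξ₁ = 44.38 lbmol/h.
Outlet amounts (n = n₀ + Σ ν·ξ):
  E: 231.7 − 1(44.38) − 2(33.88) = 119.6
  B: 833.2 − 2(44.38) − 1(33.88) = 710.6
  D: 0 + 1(44.38) = 44.38
  C: 0 + 1(33.88) = 33.88
  F: 0 + 2(33.88) = 67.76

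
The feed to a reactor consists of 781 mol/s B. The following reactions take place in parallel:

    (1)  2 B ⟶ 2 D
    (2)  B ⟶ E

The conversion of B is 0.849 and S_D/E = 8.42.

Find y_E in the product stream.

Conversion of B: B consumed = 0.849 × 781 = 663.1 mol/s = 2ξ₁ + 1ξ₂.
Selectivity: 2ξ₁ / (1ξ₂) = 8.42 → ξ₁ = 4.21 ξ₂.
Substitute: (2·4.21 + 1) ξ₂ = 663.1 → ξ₂ = 70.39 mol/s, ξ₁ = 296.3 mol/s.
Outlet amounts (n = n₀ + Σ ν·ξ):
  B: 781 − 2(296.3) − 1(70.39) = 117.9
  D: 0 + 2(296.3) = 592.7
  E: 0 + 1(70.39) = 70.39
Total out = 781 mol/s; y_E = 70.39 / 781 = 0.09013.

0.0901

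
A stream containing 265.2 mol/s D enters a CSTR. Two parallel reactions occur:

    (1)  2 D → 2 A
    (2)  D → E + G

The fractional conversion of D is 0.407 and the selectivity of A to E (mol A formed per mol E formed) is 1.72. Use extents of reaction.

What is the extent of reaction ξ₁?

ξ₁ = 34.1 mol/s

Conversion of D: D consumed = 0.407 × 265.2 = 107.9 mol/s = 2ξ₁ + 1ξ₂.
Selectivity: 2ξ₁ / (1ξ₂) = 1.72 → ξ₁ = 0.86 ξ₂.
Substitute: (2·0.86 + 1) ξ₂ = 107.9 → ξ₂ = 39.68 mol/s, ξ₁ = 34.13 mol/s.
Outlet amounts (n = n₀ + Σ ν·ξ):
  D: 265.2 − 2(34.13) − 1(39.68) = 157.3
  A: 0 + 2(34.13) = 68.25
  E: 0 + 1(39.68) = 39.68
  G: 0 + 1(39.68) = 39.68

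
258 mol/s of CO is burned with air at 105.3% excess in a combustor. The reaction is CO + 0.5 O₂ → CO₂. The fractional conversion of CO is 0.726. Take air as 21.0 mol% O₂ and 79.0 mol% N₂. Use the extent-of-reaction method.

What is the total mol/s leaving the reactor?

1430 mol/s

Stoichiometric O₂ = 0.5 × 258 = 129 mol/s; O₂ fed = 129 × 2.053 = 264.8 mol/s.
N₂ fed = 264.8 × 79/21 = 996.3 mol/s.
Fuel reacted = 0.726 × 258 → ξ = 187.3 mol/s.
Outlet (n = n₀ + ν ξ):
  CO: 258 − 1(187.3) = 70.69
  O₂: 264.8 − 0.5(187.3) = 171.2
  N₂: 996.3 (inert)
  CO₂: 0 + 1(187.3) = 187.3
Total out = 70.69 + 171.2 + 996.3 + 187.3 = 1425 mol/s.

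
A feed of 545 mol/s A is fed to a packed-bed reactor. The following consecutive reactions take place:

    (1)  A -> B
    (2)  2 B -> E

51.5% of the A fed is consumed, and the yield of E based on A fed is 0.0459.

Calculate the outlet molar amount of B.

Conversion of A: A consumed = 1ξ₁ = 0.515 × 545 → ξ₁ = 280.7 mol/s.
Yield of E: 1ξ₂ / 545 = 0.0459 → ξ₂ = 25.02 mol/s.
Outlet amounts (n = n₀ + Σ ν·ξ):
  A: 545 − 1(280.7) = 264.3
  B: 0 + 1(280.7) − 2(25.02) = 230.6
  E: 0 + 1(25.02) = 25.02

231 mol/s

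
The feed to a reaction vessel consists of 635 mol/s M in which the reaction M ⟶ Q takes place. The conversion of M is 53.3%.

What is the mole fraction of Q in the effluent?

M reacted = 0.533 × 635 = 338.5 mol/s; ν_M = −1, so ξ = 338.5/1 = 338.5 mol/s.
Outlet amounts (n = n₀ + ν ξ):
  M: 635 − 1(338.5) = 296.5
  Q: 0 + 1(338.5) = 338.5
Total out = 635 mol/s; y_Q = 338.5 / 635 = 0.533.

0.533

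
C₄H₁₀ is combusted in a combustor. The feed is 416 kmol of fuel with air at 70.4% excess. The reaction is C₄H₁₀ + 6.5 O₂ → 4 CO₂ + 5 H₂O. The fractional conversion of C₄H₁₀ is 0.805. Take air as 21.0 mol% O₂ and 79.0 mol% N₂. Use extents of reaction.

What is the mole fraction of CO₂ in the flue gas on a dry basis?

0.0632

Stoichiometric O₂ = 6.5 × 416 = 2704 kmol; O₂ fed = 2704 × 1.704 = 4608 kmol.
N₂ fed = 4608 × 79/21 = 17330 kmol.
Fuel reacted = 0.805 × 416 → ξ = 334.9 kmol.
Outlet (n = n₀ + ν ξ):
  C₄H₁₀: 416 − 1(334.9) = 81.12
  O₂: 4608 − 6.5(334.9) = 2431
  N₂: 17330 (inert)
  CO₂: 0 + 4(334.9) = 1340
  H₂O: 0 + 5(334.9) = 1674
Dry total = 21180 kmol; y_CO₂ (dry) = 1340 / 21180 = 0.06323.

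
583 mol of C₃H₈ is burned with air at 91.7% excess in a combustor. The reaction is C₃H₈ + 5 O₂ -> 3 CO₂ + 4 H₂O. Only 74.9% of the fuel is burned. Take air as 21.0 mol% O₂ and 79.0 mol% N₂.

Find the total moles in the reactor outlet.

27600 mol

Stoichiometric O₂ = 5 × 583 = 2915 mol; O₂ fed = 2915 × 1.917 = 5588 mol.
N₂ fed = 5588 × 79/21 = 21020 mol.
Fuel reacted = 0.749 × 583 → ξ = 436.7 mol.
Outlet (n = n₀ + ν ξ):
  C₃H₈: 583 − 1(436.7) = 146.3
  O₂: 5588 − 5(436.7) = 3405
  N₂: 21020 (inert)
  CO₂: 0 + 3(436.7) = 1310
  H₂O: 0 + 4(436.7) = 1747
Total out = 146.3 + 3405 + 21020 + 1310 + 1747 = 27630 mol.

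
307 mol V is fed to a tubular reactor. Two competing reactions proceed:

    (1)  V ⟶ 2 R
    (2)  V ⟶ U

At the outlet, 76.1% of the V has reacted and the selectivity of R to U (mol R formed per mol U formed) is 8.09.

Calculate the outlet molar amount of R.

Conversion of V: V consumed = 0.761 × 307 = 233.6 mol = 1ξ₁ + 1ξ₂.
Selectivity: 2ξ₁ / (1ξ₂) = 8.09 → ξ₁ = 4.045 ξ₂.
Substitute: (1·4.045 + 1) ξ₂ = 233.6 → ξ₂ = 46.31 mol, ξ₁ = 187.3 mol.
Outlet amounts (n = n₀ + Σ ν·ξ):
  V: 307 − 1(187.3) − 1(46.31) = 73.37
  R: 0 + 2(187.3) = 374.6
  U: 0 + 1(46.31) = 46.31

375 mol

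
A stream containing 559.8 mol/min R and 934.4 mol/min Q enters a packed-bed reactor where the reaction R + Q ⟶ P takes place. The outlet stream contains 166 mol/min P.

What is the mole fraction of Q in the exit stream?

0.579

For P: n = n₀ + 1ξ → 166 = 0 + 1ξ, giving ξ = 166 mol/min.
Outlet amounts (n = n₀ + ν ξ):
  R: 559.8 − 1(166) = 393.8
  Q: 934.4 − 1(166) = 768.4
  P: 0 + 1(166) = 166
Total out = 1328 mol/min; y_Q = 768.4 / 1328 = 0.5785.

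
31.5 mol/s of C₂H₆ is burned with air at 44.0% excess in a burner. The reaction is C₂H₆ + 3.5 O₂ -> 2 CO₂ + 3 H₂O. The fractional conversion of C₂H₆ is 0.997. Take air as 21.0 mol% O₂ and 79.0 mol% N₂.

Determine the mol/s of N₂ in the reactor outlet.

597 mol/s

Stoichiometric O₂ = 3.5 × 31.5 = 110.2 mol/s; O₂ fed = 110.2 × 1.440 = 158.8 mol/s.
N₂ fed = 158.8 × 79/21 = 597.2 mol/s.
Fuel reacted = 0.997 × 31.5 → ξ = 31.41 mol/s.
Outlet (n = n₀ + ν ξ):
  C₂H₆: 31.5 − 1(31.41) = 0.0945
  O₂: 158.8 − 3.5(31.41) = 48.84
  N₂: 597.2 (inert)
  CO₂: 0 + 2(31.41) = 62.81
  H₂O: 0 + 3(31.41) = 94.22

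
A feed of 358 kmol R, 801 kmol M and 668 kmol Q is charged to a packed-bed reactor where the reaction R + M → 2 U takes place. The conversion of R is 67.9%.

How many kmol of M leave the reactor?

R reacted = 0.679 × 358 = 243.1 kmol; ν_R = −1, so ξ = 243.1/1 = 243.1 kmol.
Outlet amounts (n = n₀ + ν ξ):
  R: 358 − 1(243.1) = 114.9
  M: 801 − 1(243.1) = 557.9
  U: 0 + 2(243.1) = 486.2
  Q: 668 (inert)

558 kmol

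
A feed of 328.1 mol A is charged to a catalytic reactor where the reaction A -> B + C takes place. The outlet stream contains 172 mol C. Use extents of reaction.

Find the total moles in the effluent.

500 mol

For C: n = n₀ + 1ξ → 172 = 0 + 1ξ, giving ξ = 172 mol.
Outlet amounts (n = n₀ + ν ξ):
  A: 328.1 − 1(172) = 156.1
  B: 0 + 1(172) = 172
  C: 0 + 1(172) = 172
Total out = 156.1 + 172 + 172 = 500.1 mol.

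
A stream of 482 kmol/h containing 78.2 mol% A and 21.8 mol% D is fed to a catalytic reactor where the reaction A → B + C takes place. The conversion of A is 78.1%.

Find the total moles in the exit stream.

776 kmol/h

A reacted = 0.781 × 376.9 = 294.4 kmol/h; ν_A = −1, so ξ = 294.4/1 = 294.4 kmol/h.
Outlet amounts (n = n₀ + ν ξ):
  A: 376.9 − 1(294.4) = 82.55
  B: 0 + 1(294.4) = 294.4
  C: 0 + 1(294.4) = 294.4
  D: 105.1 (inert)
Total out = 82.55 + 294.4 + 294.4 + 105.1 = 776.4 kmol/h.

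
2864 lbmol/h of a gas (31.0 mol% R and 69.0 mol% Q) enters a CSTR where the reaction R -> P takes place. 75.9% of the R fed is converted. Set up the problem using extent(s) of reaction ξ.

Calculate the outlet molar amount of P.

674 lbmol/h

R reacted = 0.759 × 887.8 = 673.9 lbmol/h; ν_R = −1, so ξ = 673.9/1 = 673.9 lbmol/h.
Outlet amounts (n = n₀ + ν ξ):
  R: 887.8 − 1(673.9) = 214
  P: 0 + 1(673.9) = 673.9
  Q: 1976 (inert)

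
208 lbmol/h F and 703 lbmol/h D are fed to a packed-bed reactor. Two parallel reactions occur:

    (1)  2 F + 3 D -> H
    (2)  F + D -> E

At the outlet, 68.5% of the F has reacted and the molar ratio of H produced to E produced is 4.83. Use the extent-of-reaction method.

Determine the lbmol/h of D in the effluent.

496 lbmol/h

Conversion of F: F consumed = 0.685 × 208 = 142.5 lbmol/h = 2ξ₁ + 1ξ₂.
Selectivity: 1ξ₁ / (1ξ₂) = 4.83 → ξ₁ = 4.83 ξ₂.
Substitute: (2·4.83 + 1) ξ₂ = 142.5 → ξ₂ = 13.37 lbmol/h, ξ₁ = 64.56 lbmol/h.
Outlet amounts (n = n₀ + Σ ν·ξ):
  F: 208 − 2(64.56) − 1(13.37) = 65.52
  D: 703 − 3(64.56) − 1(13.37) = 496
  H: 0 + 1(64.56) = 64.56
  E: 0 + 1(13.37) = 13.37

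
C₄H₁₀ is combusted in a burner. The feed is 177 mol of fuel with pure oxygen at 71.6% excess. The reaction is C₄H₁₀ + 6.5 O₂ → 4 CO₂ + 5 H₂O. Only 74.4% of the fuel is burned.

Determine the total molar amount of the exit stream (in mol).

Stoichiometric O₂ = 6.5 × 177 = 1150 mol; O₂ fed = 1150 × 1.716 = 1974 mol.
Fuel reacted = 0.744 × 177 → ξ = 131.7 mol.
Outlet (n = n₀ + ν ξ):
  C₄H₁₀: 177 − 1(131.7) = 45.31
  O₂: 1974 − 6.5(131.7) = 1118
  CO₂: 0 + 4(131.7) = 526.8
  H₂O: 0 + 5(131.7) = 658.4
Total out = 45.31 + 1118 + 526.8 + 658.4 = 2349 mol.

2350 mol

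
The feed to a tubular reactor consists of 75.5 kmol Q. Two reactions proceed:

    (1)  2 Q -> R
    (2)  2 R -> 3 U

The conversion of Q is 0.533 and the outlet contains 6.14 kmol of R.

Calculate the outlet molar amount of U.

21 kmol

Conversion of Q: Q consumed = 2ξ₁ = 0.533 × 75.5 → ξ₁ = 20.12 kmol.
R balance: n_R = 0 + 1ξ₁ − 2ξ₂ = 6.14 → ξ₂ = (1·20.12 − 6.14)/2 = 6.99 kmol.
Outlet amounts (n = n₀ + Σ ν·ξ):
  Q: 75.5 − 2(20.12) = 35.26
  R: 0 + 1(20.12) − 2(6.99) = 6.14
  U: 0 + 3(6.99) = 20.97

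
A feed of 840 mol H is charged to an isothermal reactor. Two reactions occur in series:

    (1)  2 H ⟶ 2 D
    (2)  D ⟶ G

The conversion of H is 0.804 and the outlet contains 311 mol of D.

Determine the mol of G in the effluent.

Conversion of H: H consumed = 2ξ₁ = 0.804 × 840 → ξ₁ = 337.7 mol.
D balance: n_D = 0 + 2ξ₁ − 1ξ₂ = 311 → ξ₂ = (2·337.7 − 311)/1 = 364.4 mol.
Outlet amounts (n = n₀ + Σ ν·ξ):
  H: 840 − 2(337.7) = 164.6
  D: 0 + 2(337.7) − 1(364.4) = 311
  G: 0 + 1(364.4) = 364.4

364 mol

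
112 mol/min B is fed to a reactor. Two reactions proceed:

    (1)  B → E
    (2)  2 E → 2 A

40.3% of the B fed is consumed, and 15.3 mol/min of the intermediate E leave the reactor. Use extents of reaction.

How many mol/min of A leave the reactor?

29.8 mol/min

Conversion of B: B consumed = 1ξ₁ = 0.403 × 112 → ξ₁ = 45.14 mol/min.
E balance: n_E = 0 + 1ξ₁ − 2ξ₂ = 15.3 → ξ₂ = (1·45.14 − 15.3)/2 = 14.92 mol/min.
Outlet amounts (n = n₀ + Σ ν·ξ):
  B: 112 − 1(45.14) = 66.86
  E: 0 + 1(45.14) − 2(14.92) = 15.3
  A: 0 + 2(14.92) = 29.84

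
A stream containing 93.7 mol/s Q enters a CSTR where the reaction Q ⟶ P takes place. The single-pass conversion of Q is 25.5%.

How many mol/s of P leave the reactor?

23.9 mol/s

Q reacted = 0.255 × 93.7 = 23.89 mol/s; ν_Q = −1, so ξ = 23.89/1 = 23.89 mol/s.
Outlet amounts (n = n₀ + ν ξ):
  Q: 93.7 − 1(23.89) = 69.81
  P: 0 + 1(23.89) = 23.89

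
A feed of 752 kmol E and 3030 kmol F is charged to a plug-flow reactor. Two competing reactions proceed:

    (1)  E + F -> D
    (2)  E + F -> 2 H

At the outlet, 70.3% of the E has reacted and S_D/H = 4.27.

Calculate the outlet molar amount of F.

Conversion of E: E consumed = 0.703 × 752 = 528.7 kmol = 1ξ₁ + 1ξ₂.
Selectivity: 1ξ₁ / (2ξ₂) = 4.27 → ξ₁ = 8.54 ξ₂.
Substitute: (1·8.54 + 1) ξ₂ = 528.7 → ξ₂ = 55.41 kmol, ξ₁ = 473.2 kmol.
Outlet amounts (n = n₀ + Σ ν·ξ):
  E: 752 − 1(473.2) − 1(55.41) = 223.3
  F: 3030 − 1(473.2) − 1(55.41) = 2501
  D: 0 + 1(473.2) = 473.2
  H: 0 + 2(55.41) = 110.8

2500 kmol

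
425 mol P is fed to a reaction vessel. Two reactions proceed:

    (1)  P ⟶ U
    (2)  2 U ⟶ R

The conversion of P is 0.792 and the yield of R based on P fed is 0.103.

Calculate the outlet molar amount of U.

249 mol

Conversion of P: P consumed = 1ξ₁ = 0.792 × 425 → ξ₁ = 336.6 mol.
Yield of R: 1ξ₂ / 425 = 0.103 → ξ₂ = 43.77 mol.
Outlet amounts (n = n₀ + Σ ν·ξ):
  P: 425 − 1(336.6) = 88.4
  U: 0 + 1(336.6) − 2(43.77) = 249.1
  R: 0 + 1(43.77) = 43.77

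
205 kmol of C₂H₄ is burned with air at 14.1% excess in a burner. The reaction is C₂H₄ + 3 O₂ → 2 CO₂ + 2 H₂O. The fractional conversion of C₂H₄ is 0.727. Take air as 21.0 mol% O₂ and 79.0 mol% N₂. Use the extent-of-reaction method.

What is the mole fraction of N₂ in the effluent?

0.744

Stoichiometric O₂ = 3 × 205 = 615 kmol; O₂ fed = 615 × 1.141 = 701.7 kmol.
N₂ fed = 701.7 × 79/21 = 2640 kmol.
Fuel reacted = 0.727 × 205 → ξ = 149 kmol.
Outlet (n = n₀ + ν ξ):
  C₂H₄: 205 − 1(149) = 55.97
  O₂: 701.7 − 3(149) = 254.6
  N₂: 2640 (inert)
  CO₂: 0 + 2(149) = 298.1
  H₂O: 0 + 2(149) = 298.1
Total out = 3546 kmol; y_N₂ = 2640 / 3546 = 0.7443.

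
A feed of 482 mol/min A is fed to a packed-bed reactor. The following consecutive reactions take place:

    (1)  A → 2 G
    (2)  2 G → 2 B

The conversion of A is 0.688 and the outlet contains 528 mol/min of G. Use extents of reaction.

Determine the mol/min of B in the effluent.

135 mol/min

Conversion of A: A consumed = 1ξ₁ = 0.688 × 482 → ξ₁ = 331.6 mol/min.
G balance: n_G = 0 + 2ξ₁ − 2ξ₂ = 528 → ξ₂ = (2·331.6 − 528)/2 = 67.62 mol/min.
Outlet amounts (n = n₀ + Σ ν·ξ):
  A: 482 − 1(331.6) = 150.4
  G: 0 + 2(331.6) − 2(67.62) = 528
  B: 0 + 2(67.62) = 135.2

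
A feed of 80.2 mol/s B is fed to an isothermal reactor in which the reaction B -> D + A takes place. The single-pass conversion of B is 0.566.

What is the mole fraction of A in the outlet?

B reacted = 0.566 × 80.2 = 45.39 mol/s; ν_B = −1, so ξ = 45.39/1 = 45.39 mol/s.
Outlet amounts (n = n₀ + ν ξ):
  B: 80.2 − 1(45.39) = 34.81
  D: 0 + 1(45.39) = 45.39
  A: 0 + 1(45.39) = 45.39
Total out = 125.6 mol/s; y_A = 45.39 / 125.6 = 0.3614.

0.361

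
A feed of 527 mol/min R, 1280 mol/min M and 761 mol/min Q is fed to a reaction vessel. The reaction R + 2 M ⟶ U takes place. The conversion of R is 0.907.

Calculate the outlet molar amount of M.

R reacted = 0.907 × 527 = 478 mol/min; ν_R = −1, so ξ = 478/1 = 478 mol/min.
Outlet amounts (n = n₀ + ν ξ):
  R: 527 − 1(478) = 49.01
  M: 1280 − 2(478) = 324
  U: 0 + 1(478) = 478
  Q: 761 (inert)

324 mol/min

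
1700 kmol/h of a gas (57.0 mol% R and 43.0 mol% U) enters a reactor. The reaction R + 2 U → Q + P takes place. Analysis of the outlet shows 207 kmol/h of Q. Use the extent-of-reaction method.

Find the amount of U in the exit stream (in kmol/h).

For Q: n = n₀ + 1ξ → 207 = 0 + 1ξ, giving ξ = 207 kmol/h.
Outlet amounts (n = n₀ + ν ξ):
  R: 969 − 1(207) = 762
  U: 731 − 2(207) = 317
  Q: 0 + 1(207) = 207
  P: 0 + 1(207) = 207

317 kmol/h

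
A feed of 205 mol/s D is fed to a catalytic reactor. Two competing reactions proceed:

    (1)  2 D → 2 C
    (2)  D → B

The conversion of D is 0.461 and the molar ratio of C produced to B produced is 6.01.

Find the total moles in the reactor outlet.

205 mol/s

Conversion of D: D consumed = 0.461 × 205 = 94.51 mol/s = 2ξ₁ + 1ξ₂.
Selectivity: 2ξ₁ / (1ξ₂) = 6.01 → ξ₁ = 3.005 ξ₂.
Substitute: (2·3.005 + 1) ξ₂ = 94.51 → ξ₂ = 13.48 mol/s, ξ₁ = 40.51 mol/s.
Outlet amounts (n = n₀ + Σ ν·ξ):
  D: 205 − 2(40.51) − 1(13.48) = 110.5
  C: 0 + 2(40.51) = 81.02
  B: 0 + 1(13.48) = 13.48
Total out = 110.5 + 81.02 + 13.48 = 205 mol/s.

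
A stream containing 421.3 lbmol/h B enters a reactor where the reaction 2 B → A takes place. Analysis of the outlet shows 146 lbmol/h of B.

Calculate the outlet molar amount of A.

138 lbmol/h

For B: n = n₀ − 2ξ → 146 = 421.3 − 2ξ, giving ξ = 137.7 lbmol/h.
Outlet amounts (n = n₀ + ν ξ):
  B: 421.3 − 2(137.7) = 146
  A: 0 + 1(137.7) = 137.7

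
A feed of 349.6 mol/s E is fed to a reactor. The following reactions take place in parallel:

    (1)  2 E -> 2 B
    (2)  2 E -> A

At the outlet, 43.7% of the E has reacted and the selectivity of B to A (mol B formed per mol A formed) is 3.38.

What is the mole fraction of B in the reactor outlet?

0.299

Conversion of E: E consumed = 0.437 × 349.6 = 152.8 mol/s = 2ξ₁ + 2ξ₂.
Selectivity: 2ξ₁ / (1ξ₂) = 3.38 → ξ₁ = 1.69 ξ₂.
Substitute: (2·1.69 + 2) ξ₂ = 152.8 → ξ₂ = 28.4 mol/s, ξ₁ = 47.99 mol/s.
Outlet amounts (n = n₀ + Σ ν·ξ):
  E: 349.6 − 2(47.99) − 2(28.4) = 196.8
  B: 0 + 2(47.99) = 95.98
  A: 0 + 1(28.4) = 28.4
Total out = 321.2 mol/s; y_B = 95.98 / 321.2 = 0.2988.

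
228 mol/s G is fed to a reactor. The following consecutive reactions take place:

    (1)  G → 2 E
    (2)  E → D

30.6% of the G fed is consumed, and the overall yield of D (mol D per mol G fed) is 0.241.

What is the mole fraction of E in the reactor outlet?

Conversion of G: G consumed = 1ξ₁ = 0.306 × 228 → ξ₁ = 69.77 mol/s.
Yield of D: 1ξ₂ / 228 = 0.241 → ξ₂ = 54.95 mol/s.
Outlet amounts (n = n₀ + Σ ν·ξ):
  G: 228 − 1(69.77) = 158.2
  E: 0 + 2(69.77) − 1(54.95) = 84.59
  D: 0 + 1(54.95) = 54.95
Total out = 297.8 mol/s; y_E = 84.59 / 297.8 = 0.2841.

0.284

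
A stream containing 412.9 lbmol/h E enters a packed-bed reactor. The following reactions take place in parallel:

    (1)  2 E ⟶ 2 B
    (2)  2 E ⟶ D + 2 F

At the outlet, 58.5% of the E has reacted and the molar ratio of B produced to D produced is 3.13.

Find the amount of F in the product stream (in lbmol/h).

94.2 lbmol/h

Conversion of E: E consumed = 0.585 × 412.9 = 241.5 lbmol/h = 2ξ₁ + 2ξ₂.
Selectivity: 2ξ₁ / (1ξ₂) = 3.13 → ξ₁ = 1.565 ξ₂.
Substitute: (2·1.565 + 2) ξ₂ = 241.5 → ξ₂ = 47.09 lbmol/h, ξ₁ = 73.69 lbmol/h.
Outlet amounts (n = n₀ + Σ ν·ξ):
  E: 412.9 − 2(73.69) − 2(47.09) = 171.4
  B: 0 + 2(73.69) = 147.4
  D: 0 + 1(47.09) = 47.09
  F: 0 + 2(47.09) = 94.17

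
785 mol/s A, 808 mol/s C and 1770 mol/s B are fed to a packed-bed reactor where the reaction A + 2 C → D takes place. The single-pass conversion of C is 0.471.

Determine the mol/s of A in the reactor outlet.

C reacted = 0.471 × 808 = 380.6 mol/s; ν_C = −2, so ξ = 380.6/2 = 190.3 mol/s.
Outlet amounts (n = n₀ + ν ξ):
  A: 785 − 1(190.3) = 594.7
  C: 808 − 2(190.3) = 427.4
  D: 0 + 1(190.3) = 190.3
  B: 1770 (inert)

595 mol/s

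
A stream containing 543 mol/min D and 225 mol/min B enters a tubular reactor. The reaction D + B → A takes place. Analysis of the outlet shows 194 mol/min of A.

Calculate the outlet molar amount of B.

31 mol/min

For A: n = n₀ + 1ξ → 194 = 0 + 1ξ, giving ξ = 194 mol/min.
Outlet amounts (n = n₀ + ν ξ):
  D: 543 − 1(194) = 349
  B: 225 − 1(194) = 31
  A: 0 + 1(194) = 194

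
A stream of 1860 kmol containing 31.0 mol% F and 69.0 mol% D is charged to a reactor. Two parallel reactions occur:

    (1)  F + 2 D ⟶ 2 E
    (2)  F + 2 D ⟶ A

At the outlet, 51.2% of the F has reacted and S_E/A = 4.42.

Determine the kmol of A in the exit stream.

Conversion of F: F consumed = 0.512 × 576.6 = 295.2 kmol = 1ξ₁ + 1ξ₂.
Selectivity: 2ξ₁ / (1ξ₂) = 4.42 → ξ₁ = 2.21 ξ₂.
Substitute: (1·2.21 + 1) ξ₂ = 295.2 → ξ₂ = 91.97 kmol, ξ₁ = 203.3 kmol.
Outlet amounts (n = n₀ + Σ ν·ξ):
  F: 576.6 − 1(203.3) − 1(91.97) = 281.4
  D: 1283 − 2(203.3) − 2(91.97) = 693
  E: 0 + 2(203.3) = 406.5
  A: 0 + 1(91.97) = 91.97

92 kmol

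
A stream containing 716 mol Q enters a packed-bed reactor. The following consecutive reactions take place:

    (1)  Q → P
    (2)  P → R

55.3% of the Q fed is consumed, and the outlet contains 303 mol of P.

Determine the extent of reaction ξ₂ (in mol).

Conversion of Q: Q consumed = 1ξ₁ = 0.553 × 716 → ξ₁ = 395.9 mol.
P balance: n_P = 0 + 1ξ₁ − 1ξ₂ = 303 → ξ₂ = (1·395.9 − 303)/1 = 92.95 mol.
Outlet amounts (n = n₀ + Σ ν·ξ):
  Q: 716 − 1(395.9) = 320.1
  P: 0 + 1(395.9) − 1(92.95) = 303
  R: 0 + 1(92.95) = 92.95

ξ₂ = 92.9 mol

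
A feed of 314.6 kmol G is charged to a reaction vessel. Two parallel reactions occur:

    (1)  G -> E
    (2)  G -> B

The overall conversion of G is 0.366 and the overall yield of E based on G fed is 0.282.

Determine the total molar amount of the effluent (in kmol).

315 kmol

Yield of E: 1ξ₁ / 314.6 = 0.282 → ξ₁ = 88.72 kmol.
Conversion of G: 1ξ₁ + 1ξ₂ = 0.366 × 314.6 = 115.1 → ξ₂ = 26.43 kmol.
Outlet amounts (n = n₀ + Σ ν·ξ):
  G: 314.6 − 1(88.72) − 1(26.43) = 199.5
  E: 0 + 1(88.72) = 88.72
  B: 0 + 1(26.43) = 26.43
Total out = 199.5 + 88.72 + 26.43 = 314.6 kmol.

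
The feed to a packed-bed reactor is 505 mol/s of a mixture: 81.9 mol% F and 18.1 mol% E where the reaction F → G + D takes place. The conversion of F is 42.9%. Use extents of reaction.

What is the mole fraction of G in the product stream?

F reacted = 0.429 × 413.6 = 177.4 mol/s; ν_F = −1, so ξ = 177.4/1 = 177.4 mol/s.
Outlet amounts (n = n₀ + ν ξ):
  F: 413.6 − 1(177.4) = 236.2
  G: 0 + 1(177.4) = 177.4
  D: 0 + 1(177.4) = 177.4
  E: 91.41 (inert)
Total out = 682.4 mol/s; y_G = 177.4 / 682.4 = 0.26.

0.26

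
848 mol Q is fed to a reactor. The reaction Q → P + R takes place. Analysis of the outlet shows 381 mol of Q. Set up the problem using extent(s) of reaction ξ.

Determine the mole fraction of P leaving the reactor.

0.355

For Q: n = n₀ − 1ξ → 381 = 848 − 1ξ, giving ξ = 467 mol.
Outlet amounts (n = n₀ + ν ξ):
  Q: 848 − 1(467) = 381
  P: 0 + 1(467) = 467
  R: 0 + 1(467) = 467
Total out = 1315 mol; y_P = 467 / 1315 = 0.3551.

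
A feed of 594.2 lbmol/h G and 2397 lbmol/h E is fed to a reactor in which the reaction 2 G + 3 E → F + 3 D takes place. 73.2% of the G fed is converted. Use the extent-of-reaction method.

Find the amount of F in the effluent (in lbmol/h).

G reacted = 0.732 × 594.2 = 435 lbmol/h; ν_G = −2, so ξ = 435/2 = 217.5 lbmol/h.
Outlet amounts (n = n₀ + ν ξ):
  G: 594.2 − 2(217.5) = 159.2
  E: 2397 − 3(217.5) = 1745
  F: 0 + 1(217.5) = 217.5
  D: 0 + 3(217.5) = 652.4

217 lbmol/h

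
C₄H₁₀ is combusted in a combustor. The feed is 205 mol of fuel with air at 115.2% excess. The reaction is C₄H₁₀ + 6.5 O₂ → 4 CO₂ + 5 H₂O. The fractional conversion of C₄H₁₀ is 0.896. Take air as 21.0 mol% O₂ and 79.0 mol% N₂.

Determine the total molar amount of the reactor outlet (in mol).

Stoichiometric O₂ = 6.5 × 205 = 1332 mol; O₂ fed = 1332 × 2.152 = 2868 mol.
N₂ fed = 2868 × 79/21 = 10790 mol.
Fuel reacted = 0.896 × 205 → ξ = 183.7 mol.
Outlet (n = n₀ + ν ξ):
  C₄H₁₀: 205 − 1(183.7) = 21.32
  O₂: 2868 − 6.5(183.7) = 1674
  N₂: 10790 (inert)
  CO₂: 0 + 4(183.7) = 734.7
  H₂O: 0 + 5(183.7) = 918.4
Total out = 21.32 + 1674 + 10790 + 734.7 + 918.4 = 14140 mol.

14100 mol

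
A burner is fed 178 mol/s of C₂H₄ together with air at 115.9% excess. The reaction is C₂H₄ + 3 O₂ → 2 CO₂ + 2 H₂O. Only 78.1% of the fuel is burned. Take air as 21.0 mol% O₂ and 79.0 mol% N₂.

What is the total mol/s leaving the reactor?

5670 mol/s

Stoichiometric O₂ = 3 × 178 = 534 mol/s; O₂ fed = 534 × 2.159 = 1153 mol/s.
N₂ fed = 1153 × 79/21 = 4337 mol/s.
Fuel reacted = 0.781 × 178 → ξ = 139 mol/s.
Outlet (n = n₀ + ν ξ):
  C₂H₄: 178 − 1(139) = 38.98
  O₂: 1153 − 3(139) = 735.9
  N₂: 4337 (inert)
  CO₂: 0 + 2(139) = 278
  H₂O: 0 + 2(139) = 278
Total out = 38.98 + 735.9 + 4337 + 278 + 278 = 5668 mol/s.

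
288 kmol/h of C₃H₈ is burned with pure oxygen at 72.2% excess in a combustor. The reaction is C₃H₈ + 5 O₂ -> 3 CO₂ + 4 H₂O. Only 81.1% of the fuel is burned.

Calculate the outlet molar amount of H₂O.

Stoichiometric O₂ = 5 × 288 = 1440 kmol/h; O₂ fed = 1440 × 1.722 = 2480 kmol/h.
Fuel reacted = 0.811 × 288 → ξ = 233.6 kmol/h.
Outlet (n = n₀ + ν ξ):
  C₃H₈: 288 − 1(233.6) = 54.43
  O₂: 2480 − 5(233.6) = 1312
  CO₂: 0 + 3(233.6) = 700.7
  H₂O: 0 + 4(233.6) = 934.3

934 kmol/h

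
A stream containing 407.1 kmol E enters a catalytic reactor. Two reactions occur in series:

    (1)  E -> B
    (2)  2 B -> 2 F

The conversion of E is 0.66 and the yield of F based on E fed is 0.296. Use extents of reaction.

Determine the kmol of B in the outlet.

148 kmol

Conversion of E: E consumed = 1ξ₁ = 0.66 × 407.1 → ξ₁ = 268.7 kmol.
Yield of F: 2ξ₂ / 407.1 = 0.296 → ξ₂ = 60.25 kmol.
Outlet amounts (n = n₀ + Σ ν·ξ):
  E: 407.1 − 1(268.7) = 138.4
  B: 0 + 1(268.7) − 2(60.25) = 148.2
  F: 0 + 2(60.25) = 120.5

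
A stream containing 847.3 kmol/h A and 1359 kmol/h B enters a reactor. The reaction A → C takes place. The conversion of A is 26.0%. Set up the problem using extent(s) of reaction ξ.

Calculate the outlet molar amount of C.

220 kmol/h

A reacted = 0.26 × 847.3 = 220.3 kmol/h; ν_A = −1, so ξ = 220.3/1 = 220.3 kmol/h.
Outlet amounts (n = n₀ + ν ξ):
  A: 847.3 − 1(220.3) = 627
  C: 0 + 1(220.3) = 220.3
  B: 1359 (inert)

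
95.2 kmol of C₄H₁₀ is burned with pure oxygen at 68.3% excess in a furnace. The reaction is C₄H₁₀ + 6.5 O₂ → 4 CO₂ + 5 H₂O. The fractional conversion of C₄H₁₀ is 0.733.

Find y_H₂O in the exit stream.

0.281

Stoichiometric O₂ = 6.5 × 95.2 = 618.8 kmol; O₂ fed = 618.8 × 1.683 = 1041 kmol.
Fuel reacted = 0.733 × 95.2 → ξ = 69.78 kmol.
Outlet (n = n₀ + ν ξ):
  C₄H₁₀: 95.2 − 1(69.78) = 25.42
  O₂: 1041 − 6.5(69.78) = 587.9
  CO₂: 0 + 4(69.78) = 279.1
  H₂O: 0 + 5(69.78) = 348.9
Total out = 1241 kmol; y_H₂O = 348.9 / 1241 = 0.2811.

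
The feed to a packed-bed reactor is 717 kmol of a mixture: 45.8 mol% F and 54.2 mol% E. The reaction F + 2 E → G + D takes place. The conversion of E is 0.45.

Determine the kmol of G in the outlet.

E reacted = 0.45 × 388.6 = 174.9 kmol; ν_E = −2, so ξ = 174.9/2 = 87.44 kmol.
Outlet amounts (n = n₀ + ν ξ):
  F: 328.4 − 1(87.44) = 240.9
  E: 388.6 − 2(87.44) = 213.7
  G: 0 + 1(87.44) = 87.44
  D: 0 + 1(87.44) = 87.44

87.4 kmol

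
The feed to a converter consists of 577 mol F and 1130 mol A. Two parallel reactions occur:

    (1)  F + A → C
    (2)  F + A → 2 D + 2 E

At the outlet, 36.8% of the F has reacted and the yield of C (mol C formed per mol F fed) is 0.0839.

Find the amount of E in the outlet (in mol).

Yield of C: 1ξ₁ / 577 = 0.0839 → ξ₁ = 48.41 mol.
Conversion of F: 1ξ₁ + 1ξ₂ = 0.368 × 577 = 212.3 → ξ₂ = 163.9 mol.
Outlet amounts (n = n₀ + Σ ν·ξ):
  F: 577 − 1(48.41) − 1(163.9) = 364.7
  A: 1130 − 1(48.41) − 1(163.9) = 917.7
  C: 0 + 1(48.41) = 48.41
  D: 0 + 2(163.9) = 327.9
  E: 0 + 2(163.9) = 327.9

328 mol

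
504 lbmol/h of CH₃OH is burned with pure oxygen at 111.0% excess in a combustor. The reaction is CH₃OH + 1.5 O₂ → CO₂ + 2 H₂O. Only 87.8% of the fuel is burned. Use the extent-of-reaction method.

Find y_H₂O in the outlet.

0.381

Stoichiometric O₂ = 1.5 × 504 = 756 lbmol/h; O₂ fed = 756 × 2.110 = 1595 lbmol/h.
Fuel reacted = 0.878 × 504 → ξ = 442.5 lbmol/h.
Outlet (n = n₀ + ν ξ):
  CH₃OH: 504 − 1(442.5) = 61.49
  O₂: 1595 − 1.5(442.5) = 931.4
  CO₂: 0 + 1(442.5) = 442.5
  H₂O: 0 + 2(442.5) = 885
Total out = 2320 lbmol/h; y_H₂O = 885 / 2320 = 0.3814.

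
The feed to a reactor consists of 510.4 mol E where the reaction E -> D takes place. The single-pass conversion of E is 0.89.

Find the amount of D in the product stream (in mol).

E reacted = 0.89 × 510.4 = 454.3 mol; ν_E = −1, so ξ = 454.3/1 = 454.3 mol.
Outlet amounts (n = n₀ + ν ξ):
  E: 510.4 − 1(454.3) = 56.14
  D: 0 + 1(454.3) = 454.3

454 mol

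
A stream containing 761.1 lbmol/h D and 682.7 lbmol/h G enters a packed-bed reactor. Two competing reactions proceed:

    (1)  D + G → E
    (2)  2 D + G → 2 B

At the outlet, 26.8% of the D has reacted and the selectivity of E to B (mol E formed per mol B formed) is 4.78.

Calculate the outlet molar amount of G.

Conversion of D: D consumed = 0.268 × 761.1 = 204 lbmol/h = 1ξ₁ + 2ξ₂.
Selectivity: 1ξ₁ / (2ξ₂) = 4.78 → ξ₁ = 9.56 ξ₂.
Substitute: (1·9.56 + 2) ξ₂ = 204 → ξ₂ = 17.64 lbmol/h, ξ₁ = 168.7 lbmol/h.
Outlet amounts (n = n₀ + Σ ν·ξ):
  D: 761.1 − 1(168.7) − 2(17.64) = 557.1
  G: 682.7 − 1(168.7) − 1(17.64) = 496.4
  E: 0 + 1(168.7) = 168.7
  B: 0 + 2(17.64) = 35.29

496 lbmol/h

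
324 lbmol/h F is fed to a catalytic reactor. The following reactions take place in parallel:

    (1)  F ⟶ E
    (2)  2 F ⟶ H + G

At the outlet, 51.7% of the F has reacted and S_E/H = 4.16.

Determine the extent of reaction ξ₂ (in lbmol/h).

ξ₂ = 27.2 lbmol/h

Conversion of F: F consumed = 0.517 × 324 = 167.5 lbmol/h = 1ξ₁ + 2ξ₂.
Selectivity: 1ξ₁ / (1ξ₂) = 4.16 → ξ₁ = 4.16 ξ₂.
Substitute: (1·4.16 + 2) ξ₂ = 167.5 → ξ₂ = 27.19 lbmol/h, ξ₁ = 113.1 lbmol/h.
Outlet amounts (n = n₀ + Σ ν·ξ):
  F: 324 − 1(113.1) − 2(27.19) = 156.5
  E: 0 + 1(113.1) = 113.1
  H: 0 + 1(27.19) = 27.19
  G: 0 + 1(27.19) = 27.19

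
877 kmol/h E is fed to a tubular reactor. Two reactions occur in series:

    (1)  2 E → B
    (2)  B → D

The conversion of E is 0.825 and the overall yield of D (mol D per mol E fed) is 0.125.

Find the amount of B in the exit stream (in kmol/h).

Conversion of E: E consumed = 2ξ₁ = 0.825 × 877 → ξ₁ = 361.8 kmol/h.
Yield of D: 1ξ₂ / 877 = 0.125 → ξ₂ = 109.6 kmol/h.
Outlet amounts (n = n₀ + Σ ν·ξ):
  E: 877 − 2(361.8) = 153.5
  B: 0 + 1(361.8) − 1(109.6) = 252.1
  D: 0 + 1(109.6) = 109.6

252 kmol/h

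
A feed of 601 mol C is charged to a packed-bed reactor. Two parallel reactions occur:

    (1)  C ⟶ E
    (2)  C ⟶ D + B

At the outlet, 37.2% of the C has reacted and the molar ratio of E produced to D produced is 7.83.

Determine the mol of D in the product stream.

25.3 mol

Conversion of C: C consumed = 0.372 × 601 = 223.6 mol = 1ξ₁ + 1ξ₂.
Selectivity: 1ξ₁ / (1ξ₂) = 7.83 → ξ₁ = 7.83 ξ₂.
Substitute: (1·7.83 + 1) ξ₂ = 223.6 → ξ₂ = 25.32 mol, ξ₁ = 198.3 mol.
Outlet amounts (n = n₀ + Σ ν·ξ):
  C: 601 − 1(198.3) − 1(25.32) = 377.4
  E: 0 + 1(198.3) = 198.3
  D: 0 + 1(25.32) = 25.32
  B: 0 + 1(25.32) = 25.32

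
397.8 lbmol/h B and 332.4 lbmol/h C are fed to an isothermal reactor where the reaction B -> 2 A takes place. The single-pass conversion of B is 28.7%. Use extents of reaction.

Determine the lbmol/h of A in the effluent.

228 lbmol/h

B reacted = 0.287 × 397.8 = 114.2 lbmol/h; ν_B = −1, so ξ = 114.2/1 = 114.2 lbmol/h.
Outlet amounts (n = n₀ + ν ξ):
  B: 397.8 − 1(114.2) = 283.6
  A: 0 + 2(114.2) = 228.3
  C: 332.4 (inert)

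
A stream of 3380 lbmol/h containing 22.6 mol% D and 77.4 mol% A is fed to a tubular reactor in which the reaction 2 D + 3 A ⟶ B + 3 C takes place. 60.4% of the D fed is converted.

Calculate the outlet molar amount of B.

D reacted = 0.604 × 763.9 = 461.4 lbmol/h; ν_D = −2, so ξ = 461.4/2 = 230.7 lbmol/h.
Outlet amounts (n = n₀ + ν ξ):
  D: 763.9 − 2(230.7) = 302.5
  A: 2616 − 3(230.7) = 1924
  B: 0 + 1(230.7) = 230.7
  C: 0 + 3(230.7) = 692.1

231 lbmol/h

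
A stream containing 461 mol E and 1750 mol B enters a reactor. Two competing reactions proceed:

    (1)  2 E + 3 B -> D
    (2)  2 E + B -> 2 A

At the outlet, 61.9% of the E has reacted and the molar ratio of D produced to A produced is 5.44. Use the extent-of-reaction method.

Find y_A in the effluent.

Conversion of E: E consumed = 0.619 × 461 = 285.4 mol = 2ξ₁ + 2ξ₂.
Selectivity: 1ξ₁ / (2ξ₂) = 5.44 → ξ₁ = 10.88 ξ₂.
Substitute: (2·10.88 + 2) ξ₂ = 285.4 → ξ₂ = 12.01 mol, ξ₁ = 130.7 mol.
Outlet amounts (n = n₀ + Σ ν·ξ):
  E: 461 − 2(130.7) − 2(12.01) = 175.6
  B: 1750 − 3(130.7) − 1(12.01) = 1346
  D: 0 + 1(130.7) = 130.7
  A: 0 + 2(12.01) = 24.02
Total out = 1676 mol; y_A = 24.02 / 1676 = 0.01433.

0.0143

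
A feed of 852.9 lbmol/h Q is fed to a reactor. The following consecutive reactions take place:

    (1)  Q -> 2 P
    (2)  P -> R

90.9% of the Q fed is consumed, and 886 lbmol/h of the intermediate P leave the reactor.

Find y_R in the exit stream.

Conversion of Q: Q consumed = 1ξ₁ = 0.909 × 852.9 → ξ₁ = 775.3 lbmol/h.
P balance: n_P = 0 + 2ξ₁ − 1ξ₂ = 886 → ξ₂ = (2·775.3 − 886)/1 = 664.6 lbmol/h.
Outlet amounts (n = n₀ + Σ ν·ξ):
  Q: 852.9 − 1(775.3) = 77.61
  P: 0 + 2(775.3) − 1(664.6) = 886
  R: 0 + 1(664.6) = 664.6
Total out = 1628 lbmol/h; y_R = 664.6 / 1628 = 0.4082.

0.408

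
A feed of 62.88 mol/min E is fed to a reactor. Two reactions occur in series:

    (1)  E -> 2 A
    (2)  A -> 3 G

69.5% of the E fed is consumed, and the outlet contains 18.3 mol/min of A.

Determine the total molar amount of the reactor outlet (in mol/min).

245 mol/min

Conversion of E: E consumed = 1ξ₁ = 0.695 × 62.88 → ξ₁ = 43.7 mol/min.
A balance: n_A = 0 + 2ξ₁ − 1ξ₂ = 18.3 → ξ₂ = (2·43.7 − 18.3)/1 = 69.1 mol/min.
Outlet amounts (n = n₀ + Σ ν·ξ):
  E: 62.88 − 1(43.7) = 19.18
  A: 0 + 2(43.7) − 1(69.1) = 18.3
  G: 0 + 3(69.1) = 207.3
Total out = 19.18 + 18.3 + 207.3 = 244.8 mol/min.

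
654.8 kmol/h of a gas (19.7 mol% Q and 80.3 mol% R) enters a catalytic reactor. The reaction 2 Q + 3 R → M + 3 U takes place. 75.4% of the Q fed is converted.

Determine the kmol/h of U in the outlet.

Q reacted = 0.754 × 129 = 97.26 kmol/h; ν_Q = −2, so ξ = 97.26/2 = 48.63 kmol/h.
Outlet amounts (n = n₀ + ν ξ):
  Q: 129 − 2(48.63) = 31.73
  R: 525.8 − 3(48.63) = 379.9
  M: 0 + 1(48.63) = 48.63
  U: 0 + 3(48.63) = 145.9

146 kmol/h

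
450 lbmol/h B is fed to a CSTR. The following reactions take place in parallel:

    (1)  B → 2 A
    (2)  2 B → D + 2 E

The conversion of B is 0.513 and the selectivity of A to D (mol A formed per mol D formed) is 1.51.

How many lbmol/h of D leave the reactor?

Conversion of B: B consumed = 0.513 × 450 = 230.8 lbmol/h = 1ξ₁ + 2ξ₂.
Selectivity: 2ξ₁ / (1ξ₂) = 1.51 → ξ₁ = 0.755 ξ₂.
Substitute: (1·0.755 + 2) ξ₂ = 230.8 → ξ₂ = 83.79 lbmol/h, ξ₁ = 63.26 lbmol/h.
Outlet amounts (n = n₀ + Σ ν·ξ):
  B: 450 − 1(63.26) − 2(83.79) = 219.2
  A: 0 + 2(63.26) = 126.5
  D: 0 + 1(83.79) = 83.79
  E: 0 + 2(83.79) = 167.6

83.8 lbmol/h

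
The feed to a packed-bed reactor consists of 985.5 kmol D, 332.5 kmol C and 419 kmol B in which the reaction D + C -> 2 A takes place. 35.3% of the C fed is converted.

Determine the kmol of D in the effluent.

868 kmol

C reacted = 0.353 × 332.5 = 117.4 kmol; ν_C = −1, so ξ = 117.4/1 = 117.4 kmol.
Outlet amounts (n = n₀ + ν ξ):
  D: 985.5 − 1(117.4) = 868.1
  C: 332.5 − 1(117.4) = 215.1
  A: 0 + 2(117.4) = 234.7
  B: 419 (inert)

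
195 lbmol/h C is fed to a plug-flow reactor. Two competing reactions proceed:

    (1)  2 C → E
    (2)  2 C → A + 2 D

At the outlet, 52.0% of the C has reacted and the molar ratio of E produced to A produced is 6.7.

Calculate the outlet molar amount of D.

13.2 lbmol/h

Conversion of C: C consumed = 0.52 × 195 = 101.4 lbmol/h = 2ξ₁ + 2ξ₂.
Selectivity: 1ξ₁ / (1ξ₂) = 6.7 → ξ₁ = 6.7 ξ₂.
Substitute: (2·6.7 + 2) ξ₂ = 101.4 → ξ₂ = 6.584 lbmol/h, ξ₁ = 44.12 lbmol/h.
Outlet amounts (n = n₀ + Σ ν·ξ):
  C: 195 − 2(44.12) − 2(6.584) = 93.6
  E: 0 + 1(44.12) = 44.12
  A: 0 + 1(6.584) = 6.584
  D: 0 + 2(6.584) = 13.17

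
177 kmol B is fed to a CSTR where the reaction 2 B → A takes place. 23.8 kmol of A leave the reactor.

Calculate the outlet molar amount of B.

For A: n = n₀ + 1ξ → 23.8 = 0 + 1ξ, giving ξ = 23.8 kmol.
Outlet amounts (n = n₀ + ν ξ):
  B: 177 − 2(23.8) = 129.4
  A: 0 + 1(23.8) = 23.8

129 kmol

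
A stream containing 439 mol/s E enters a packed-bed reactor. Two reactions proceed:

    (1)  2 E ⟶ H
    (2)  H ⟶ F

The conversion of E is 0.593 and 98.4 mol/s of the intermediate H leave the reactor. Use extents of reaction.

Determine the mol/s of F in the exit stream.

Conversion of E: E consumed = 2ξ₁ = 0.593 × 439 → ξ₁ = 130.2 mol/s.
H balance: n_H = 0 + 1ξ₁ − 1ξ₂ = 98.4 → ξ₂ = (1·130.2 − 98.4)/1 = 31.76 mol/s.
Outlet amounts (n = n₀ + Σ ν·ξ):
  E: 439 − 2(130.2) = 178.7
  H: 0 + 1(130.2) − 1(31.76) = 98.4
  F: 0 + 1(31.76) = 31.76

31.8 mol/s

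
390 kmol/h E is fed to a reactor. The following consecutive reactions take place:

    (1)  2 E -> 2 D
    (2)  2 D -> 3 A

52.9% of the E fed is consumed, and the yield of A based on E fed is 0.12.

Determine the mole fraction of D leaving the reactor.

0.432

Conversion of E: E consumed = 2ξ₁ = 0.529 × 390 → ξ₁ = 103.2 kmol/h.
Yield of A: 3ξ₂ / 390 = 0.12 → ξ₂ = 15.6 kmol/h.
Outlet amounts (n = n₀ + Σ ν·ξ):
  E: 390 − 2(103.2) = 183.7
  D: 0 + 2(103.2) − 2(15.6) = 175.1
  A: 0 + 3(15.6) = 46.8
Total out = 405.6 kmol/h; y_D = 175.1 / 405.6 = 0.4317.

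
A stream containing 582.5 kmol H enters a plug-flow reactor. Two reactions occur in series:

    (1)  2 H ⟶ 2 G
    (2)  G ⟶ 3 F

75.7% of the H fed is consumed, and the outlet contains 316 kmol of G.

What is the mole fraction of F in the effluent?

Conversion of H: H consumed = 2ξ₁ = 0.757 × 582.5 → ξ₁ = 220.5 kmol.
G balance: n_G = 0 + 2ξ₁ − 1ξ₂ = 316 → ξ₂ = (2·220.5 − 316)/1 = 125 kmol.
Outlet amounts (n = n₀ + Σ ν·ξ):
  H: 582.5 − 2(220.5) = 141.5
  G: 0 + 2(220.5) − 1(125) = 316
  F: 0 + 3(125) = 374.9
Total out = 832.4 kmol; y_F = 374.9 / 832.4 = 0.4503.

0.45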